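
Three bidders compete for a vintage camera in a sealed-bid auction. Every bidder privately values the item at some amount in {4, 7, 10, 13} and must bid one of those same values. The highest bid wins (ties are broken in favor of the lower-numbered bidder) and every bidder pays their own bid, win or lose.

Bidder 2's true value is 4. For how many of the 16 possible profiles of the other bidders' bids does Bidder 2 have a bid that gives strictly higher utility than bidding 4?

Others bid (4, 4): truth gives -4; bid 7 gives -3 > -4. Violating.
Others bid (4, 7): truth gives -4; bid 7 gives -3 > -4. Violating.
Others bid (4, 10): truth gives -4; no alternative beats it.
Others bid (4, 13): truth gives -4; no alternative beats it.
(Checking all 16 profiles: 2 have a profitable deviation, 14 do not.)

2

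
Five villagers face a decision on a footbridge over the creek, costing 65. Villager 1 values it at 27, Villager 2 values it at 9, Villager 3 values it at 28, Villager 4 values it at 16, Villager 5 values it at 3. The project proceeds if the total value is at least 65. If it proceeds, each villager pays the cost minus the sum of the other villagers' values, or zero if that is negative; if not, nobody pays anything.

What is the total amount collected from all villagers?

19

Total value 83 ≥ cost 65, so it is built.
Villager 1: others sum to 56; max(0, 65 - 56) = 9.
Villager 2: others sum to 74; max(0, 65 - 74) = 0.
Villager 3: others sum to 55; max(0, 65 - 55) = 10.
Villager 4: others sum to 67; max(0, 65 - 67) = 0.
Villager 5: others sum to 80; max(0, 65 - 80) = 0.
Total collected = 9 + 0 + 10 + 0 + 0 = 19.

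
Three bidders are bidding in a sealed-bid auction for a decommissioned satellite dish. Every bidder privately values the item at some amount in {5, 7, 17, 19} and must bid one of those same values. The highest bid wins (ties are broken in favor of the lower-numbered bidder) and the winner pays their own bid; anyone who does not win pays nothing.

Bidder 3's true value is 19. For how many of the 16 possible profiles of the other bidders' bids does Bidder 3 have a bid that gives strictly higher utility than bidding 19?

4

Others bid (5, 5): truth gives 0; bid 7 gives 12 > 0. Violating.
Others bid (5, 7): truth gives 0; bid 17 gives 2 > 0. Violating.
Others bid (7, 5): truth gives 0; bid 17 gives 2 > 0. Violating.
Others bid (7, 7): truth gives 0; bid 17 gives 2 > 0. Violating.
Others bid (5, 17): truth gives 0; no alternative beats it.
Others bid (5, 19): truth gives 0; no alternative beats it.
(Checking all 16 profiles: 4 have a profitable deviation, 12 do not.)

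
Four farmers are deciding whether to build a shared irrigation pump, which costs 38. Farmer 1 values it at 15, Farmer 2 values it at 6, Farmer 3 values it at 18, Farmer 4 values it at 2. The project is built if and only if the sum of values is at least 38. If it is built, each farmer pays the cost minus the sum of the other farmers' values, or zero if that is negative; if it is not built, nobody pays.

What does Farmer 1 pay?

12

Total value 41 ≥ cost 38, so the project is built.
The other farmers' values sum to 26.
Cost minus that sum is 38 - 26 = 12.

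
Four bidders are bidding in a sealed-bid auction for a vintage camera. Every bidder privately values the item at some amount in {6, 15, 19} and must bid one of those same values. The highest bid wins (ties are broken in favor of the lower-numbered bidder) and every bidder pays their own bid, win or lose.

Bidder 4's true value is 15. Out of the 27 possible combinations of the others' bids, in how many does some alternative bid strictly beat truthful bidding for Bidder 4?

Others bid (6, 6, 15): truth gives -15; bid 19 gives -4 > -15. Violating.
Others bid (6, 6, 19): truth gives -15; bid 6 gives -6 > -15. Violating.
Others bid (6, 15, 6): truth gives -15; bid 19 gives -4 > -15. Violating.
Others bid (6, 15, 15): truth gives -15; bid 19 gives -4 > -15. Violating.
Others bid (6, 6, 6): truth gives 0; no alternative beats it.
(Checking all 27 profiles: 26 have a profitable deviation, 1 does not.)

26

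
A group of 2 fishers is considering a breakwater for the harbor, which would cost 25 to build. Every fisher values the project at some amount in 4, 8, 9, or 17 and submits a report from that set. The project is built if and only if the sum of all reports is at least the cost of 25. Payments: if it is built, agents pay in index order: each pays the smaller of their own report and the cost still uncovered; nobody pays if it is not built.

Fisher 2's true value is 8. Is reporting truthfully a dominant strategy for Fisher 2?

Yes

Check each profile of the others' reports and compare truth against every alternative report.
Others report (4): truth gives 0, best alternative gives 0.
Others report (8): truth gives 0, best alternative gives 0.
Others report (9): truth gives 0, best alternative gives 0.
Others report (17): truth gives 0, best alternative gives 0.
In every case the truthful report is at least as good as any alternative, so it is a dominant strategy.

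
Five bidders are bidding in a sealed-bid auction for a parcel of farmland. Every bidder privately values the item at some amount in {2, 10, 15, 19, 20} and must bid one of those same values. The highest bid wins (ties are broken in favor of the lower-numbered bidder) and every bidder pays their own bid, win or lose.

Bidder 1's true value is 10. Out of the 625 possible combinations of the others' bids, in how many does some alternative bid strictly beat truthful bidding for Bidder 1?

Others bid (2, 2, 2, 2): truth gives 0; bid 2 gives 8 > 0. Violating.
Others bid (2, 2, 2, 15): truth gives -10; bid 2 gives -2 > -10. Violating.
Others bid (2, 2, 2, 19): truth gives -10; bid 2 gives -2 > -10. Violating.
Others bid (2, 2, 2, 20): truth gives -10; bid 2 gives -2 > -10. Violating.
Others bid (2, 2, 2, 10): truth gives 0; no alternative beats it.
Others bid (2, 2, 10, 2): truth gives 0; no alternative beats it.
(Checking all 625 profiles: 610 have a profitable deviation, 15 do not.)

610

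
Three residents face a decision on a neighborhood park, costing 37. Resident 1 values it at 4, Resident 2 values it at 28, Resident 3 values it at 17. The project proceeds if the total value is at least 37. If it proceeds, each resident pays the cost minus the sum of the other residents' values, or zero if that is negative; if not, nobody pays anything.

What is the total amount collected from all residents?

Total value 49 ≥ cost 37, so it is built.
Resident 1: others sum to 45; max(0, 37 - 45) = 0.
Resident 2: others sum to 21; max(0, 37 - 21) = 16.
Resident 3: others sum to 32; max(0, 37 - 32) = 5.
Total collected = 0 + 16 + 5 = 21.

21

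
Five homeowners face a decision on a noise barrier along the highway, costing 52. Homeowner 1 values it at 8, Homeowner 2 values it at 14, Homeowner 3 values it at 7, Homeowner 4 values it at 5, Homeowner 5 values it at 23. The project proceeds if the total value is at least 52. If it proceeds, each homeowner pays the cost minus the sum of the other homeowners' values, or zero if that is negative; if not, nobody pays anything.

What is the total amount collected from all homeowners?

32

Total value 57 ≥ cost 52, so it is built.
Homeowner 1: others sum to 49; max(0, 52 - 49) = 3.
Homeowner 2: others sum to 43; max(0, 52 - 43) = 9.
Homeowner 3: others sum to 50; max(0, 52 - 50) = 2.
Homeowner 4: others sum to 52; max(0, 52 - 52) = 0.
Homeowner 5: others sum to 34; max(0, 52 - 34) = 18.
Total collected = 3 + 9 + 2 + 0 + 18 = 32.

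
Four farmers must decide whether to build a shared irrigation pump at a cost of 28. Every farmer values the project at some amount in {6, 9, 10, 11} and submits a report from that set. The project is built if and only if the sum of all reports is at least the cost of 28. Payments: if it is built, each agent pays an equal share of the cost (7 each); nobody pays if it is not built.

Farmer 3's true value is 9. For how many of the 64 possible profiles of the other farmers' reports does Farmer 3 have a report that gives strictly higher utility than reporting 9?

1

Others report (6, 6, 6): truth gives 0; report 10 gives 2 > 0. Violating.
Others report (6, 6, 9): truth gives 2; no alternative beats it.
Others report (6, 6, 10): truth gives 2; no alternative beats it.
(Checking all 64 profiles: 1 has a profitable deviation, 63 do not.)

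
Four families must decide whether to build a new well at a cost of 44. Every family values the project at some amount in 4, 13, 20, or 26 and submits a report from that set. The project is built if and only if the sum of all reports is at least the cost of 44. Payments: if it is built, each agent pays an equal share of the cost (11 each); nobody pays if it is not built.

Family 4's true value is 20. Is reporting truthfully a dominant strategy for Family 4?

Consider the case where Family 1 reports 4, Family 2 reports 4 and Family 3 reports 13.
Truthful report 20: project not built, utility 0.
Report 26 instead: project built, pays 11, utility 20 - 11 = 9.
Since 9 > 0, reporting 26 is strictly better here, so truthful reporting is not dominant.

No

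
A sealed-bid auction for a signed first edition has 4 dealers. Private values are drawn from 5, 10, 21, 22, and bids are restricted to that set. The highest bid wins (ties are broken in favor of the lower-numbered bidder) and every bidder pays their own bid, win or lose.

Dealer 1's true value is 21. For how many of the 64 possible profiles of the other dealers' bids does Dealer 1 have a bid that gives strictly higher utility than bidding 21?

45

Others bid (5, 5, 5): truth gives 0; bid 5 gives 16 > 0. Violating.
Others bid (5, 5, 10): truth gives 0; bid 10 gives 11 > 0. Violating.
Others bid (5, 5, 22): truth gives -21; bid 22 gives -1 > -21. Violating.
Others bid (5, 10, 5): truth gives 0; bid 10 gives 11 > 0. Violating.
Others bid (5, 5, 21): truth gives 0; no alternative beats it.
Others bid (5, 10, 21): truth gives 0; no alternative beats it.
(Checking all 64 profiles: 45 have a profitable deviation, 19 do not.)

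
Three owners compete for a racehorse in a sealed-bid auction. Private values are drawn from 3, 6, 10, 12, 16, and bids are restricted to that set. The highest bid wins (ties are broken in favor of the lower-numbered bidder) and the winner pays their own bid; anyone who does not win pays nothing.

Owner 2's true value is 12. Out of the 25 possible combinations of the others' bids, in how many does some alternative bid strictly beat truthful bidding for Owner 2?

Others bid (3, 3): truth gives 0; bid 6 gives 6 > 0. Violating.
Others bid (3, 6): truth gives 0; bid 6 gives 6 > 0. Violating.
Others bid (3, 10): truth gives 0; bid 10 gives 2 > 0. Violating.
Others bid (6, 3): truth gives 0; bid 10 gives 2 > 0. Violating.
Others bid (3, 12): truth gives 0; no alternative beats it.
Others bid (3, 16): truth gives 0; no alternative beats it.
(Checking all 25 profiles: 6 have a profitable deviation, 19 do not.)

6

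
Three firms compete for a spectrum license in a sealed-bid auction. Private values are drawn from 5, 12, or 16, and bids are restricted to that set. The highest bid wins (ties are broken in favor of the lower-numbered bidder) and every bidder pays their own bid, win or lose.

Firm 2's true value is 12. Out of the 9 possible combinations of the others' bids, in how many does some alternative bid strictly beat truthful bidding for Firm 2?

7

Others bid (5, 16): truth gives -12; bid 16 gives -4 > -12. Violating.
Others bid (12, 5): truth gives -12; bid 16 gives -4 > -12. Violating.
Others bid (12, 12): truth gives -12; bid 16 gives -4 > -12. Violating.
Others bid (12, 16): truth gives -12; bid 16 gives -4 > -12. Violating.
Others bid (5, 5): truth gives 0; no alternative beats it.
Others bid (5, 12): truth gives 0; no alternative beats it.
(Checking all 9 profiles: 7 have a profitable deviation, 2 do not.)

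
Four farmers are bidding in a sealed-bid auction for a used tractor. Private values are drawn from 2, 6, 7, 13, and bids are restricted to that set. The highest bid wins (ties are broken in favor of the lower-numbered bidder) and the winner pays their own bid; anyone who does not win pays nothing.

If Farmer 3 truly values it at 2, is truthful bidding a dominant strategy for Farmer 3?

Check each profile of the others' bids and compare truth against every alternative bid.
Others bid (2, 2, 2): truth gives 0, best alternative gives -4.
Others bid (2, 2, 6): truth gives 0, best alternative gives -4.
Others bid (2, 2, 7): truth gives 0, best alternative gives 0.
Others bid (2, 2, 13): truth gives 0, best alternative gives 0.
Others bid (2, 6, 2): truth gives 0, best alternative gives 0.
Others bid (2, 6, 6): truth gives 0, best alternative gives 0.
(Remaining 58 profiles checked similarly; truth is weakly best in each.)
In every case the truthful bid is at least as good as any alternative, so it is a dominant strategy.

Yes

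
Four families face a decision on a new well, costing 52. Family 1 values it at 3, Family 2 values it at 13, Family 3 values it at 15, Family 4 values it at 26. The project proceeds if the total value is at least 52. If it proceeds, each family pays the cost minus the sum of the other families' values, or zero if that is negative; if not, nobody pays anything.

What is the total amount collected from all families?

Total value 57 ≥ cost 52, so it is built.
Family 1: others sum to 54; max(0, 52 - 54) = 0.
Family 2: others sum to 44; max(0, 52 - 44) = 8.
Family 3: others sum to 42; max(0, 52 - 42) = 10.
Family 4: others sum to 31; max(0, 52 - 31) = 21.
Total collected = 0 + 8 + 10 + 21 = 39.

39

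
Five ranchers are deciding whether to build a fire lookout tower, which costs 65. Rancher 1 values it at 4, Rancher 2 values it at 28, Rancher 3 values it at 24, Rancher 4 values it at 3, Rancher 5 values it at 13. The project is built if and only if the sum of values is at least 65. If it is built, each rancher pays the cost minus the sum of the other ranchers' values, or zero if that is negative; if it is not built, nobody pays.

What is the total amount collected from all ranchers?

Total value 72 ≥ cost 65, so it is built.
Rancher 1: others sum to 68; max(0, 65 - 68) = 0.
Rancher 2: others sum to 44; max(0, 65 - 44) = 21.
Rancher 3: others sum to 48; max(0, 65 - 48) = 17.
Rancher 4: others sum to 69; max(0, 65 - 69) = 0.
Rancher 5: others sum to 59; max(0, 65 - 59) = 6.
Total collected = 0 + 21 + 17 + 0 + 6 = 44.

44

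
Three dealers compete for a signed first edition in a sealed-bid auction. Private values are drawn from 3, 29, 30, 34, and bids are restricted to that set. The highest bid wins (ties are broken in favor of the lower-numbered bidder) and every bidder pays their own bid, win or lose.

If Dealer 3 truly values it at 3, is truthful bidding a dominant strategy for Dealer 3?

Check each profile of the others' bids and compare truth against every alternative bid.
Others bid (3, 30): truth gives -3, best alternative gives -29.
Others bid (3, 34): truth gives -3, best alternative gives -29.
Others bid (29, 30): truth gives -3, best alternative gives -29.
Others bid (29, 34): truth gives -3, best alternative gives -29.
Others bid (30, 3): truth gives -3, best alternative gives -29.
Others bid (30, 29): truth gives -3, best alternative gives -29.
(Remaining 10 profiles checked similarly; truth is weakly best in each.)
In every case the truthful bid is at least as good as any alternative, so it is a dominant strategy.

Yes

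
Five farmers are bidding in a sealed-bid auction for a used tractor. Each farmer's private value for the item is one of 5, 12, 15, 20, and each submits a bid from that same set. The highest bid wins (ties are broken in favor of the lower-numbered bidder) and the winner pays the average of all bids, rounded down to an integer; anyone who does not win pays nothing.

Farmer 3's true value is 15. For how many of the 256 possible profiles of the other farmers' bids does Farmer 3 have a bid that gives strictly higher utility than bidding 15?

76

Others bid (5, 5, 5, 5): truth gives 8; bid 12 gives 9 > 8. Violating.
Others bid (5, 5, 5, 12): truth gives 7; bid 12 gives 8 > 7. Violating.
Others bid (5, 5, 5, 20): truth gives 0; bid 20 gives 4 > 0. Violating.
Others bid (5, 5, 12, 5): truth gives 7; bid 12 gives 8 > 7. Violating.
Others bid (5, 5, 5, 15): truth gives 6; no alternative beats it.
Others bid (5, 5, 12, 12): truth gives 6; no alternative beats it.
(Checking all 256 profiles: 76 have a profitable deviation, 180 do not.)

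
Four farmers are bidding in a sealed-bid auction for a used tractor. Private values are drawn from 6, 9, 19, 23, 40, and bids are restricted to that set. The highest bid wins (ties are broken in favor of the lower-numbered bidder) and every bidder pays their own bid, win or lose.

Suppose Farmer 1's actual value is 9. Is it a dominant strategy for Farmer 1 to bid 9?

Consider the case where Farmer 2 bids 6, Farmer 3 bids 6 and Farmer 4 bids 6.
Truthful bid 9: wins, pays 9, utility 9 - 9 = 0.
Bid 6 instead: wins, pays 6, utility 9 - 6 = 3.
Since 3 > 0, bidding 6 is strictly better here, so truthful bidding is not dominant.

No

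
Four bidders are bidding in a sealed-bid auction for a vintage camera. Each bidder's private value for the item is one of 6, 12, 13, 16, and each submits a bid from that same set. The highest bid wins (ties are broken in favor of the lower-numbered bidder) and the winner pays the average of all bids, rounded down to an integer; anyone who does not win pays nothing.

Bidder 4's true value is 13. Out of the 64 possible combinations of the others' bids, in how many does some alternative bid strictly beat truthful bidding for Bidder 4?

Others bid (6, 6, 13): truth gives 0; bid 16 gives 3 > 0. Violating.
Others bid (6, 12, 13): truth gives 0; bid 16 gives 2 > 0. Violating.
Others bid (6, 13, 6): truth gives 0; bid 16 gives 3 > 0. Violating.
Others bid (6, 13, 12): truth gives 0; bid 16 gives 2 > 0. Violating.
Others bid (6, 6, 6): truth gives 6; no alternative beats it.
Others bid (6, 6, 12): truth gives 4; no alternative beats it.
(Checking all 64 profiles: 12 have a profitable deviation, 52 do not.)

12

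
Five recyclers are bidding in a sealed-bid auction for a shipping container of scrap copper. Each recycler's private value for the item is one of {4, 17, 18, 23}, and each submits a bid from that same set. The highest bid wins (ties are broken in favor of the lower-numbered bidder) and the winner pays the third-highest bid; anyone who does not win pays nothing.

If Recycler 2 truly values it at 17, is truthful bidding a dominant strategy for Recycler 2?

Consider the case where Recycler 1 bids 4, Recycler 3 bids 4, Recycler 4 bids 4 and Recycler 5 bids 18.
Truthful bid 17: loses, pays 0, utility 0.
Bid 18 instead: wins, pays 4, utility 17 - 4 = 13.
Since 13 > 0, bidding 18 is strictly better here, so truthful bidding is not dominant.

No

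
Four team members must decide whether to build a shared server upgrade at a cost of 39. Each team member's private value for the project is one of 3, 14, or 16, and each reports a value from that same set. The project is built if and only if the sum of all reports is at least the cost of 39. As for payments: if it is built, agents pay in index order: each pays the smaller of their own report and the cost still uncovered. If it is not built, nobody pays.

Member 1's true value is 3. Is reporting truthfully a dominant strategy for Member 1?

Yes

Check each profile of the others' reports and compare truth against every alternative report.
Others report (3, 14, 14): truth gives 0, best alternative gives -11.
Others report (3, 14, 16): truth gives 0, best alternative gives -11.
Others report (3, 16, 14): truth gives 0, best alternative gives -11.
Others report (3, 16, 16): truth gives 0, best alternative gives -11.
Others report (14, 3, 14): truth gives 0, best alternative gives -11.
Others report (14, 3, 16): truth gives 0, best alternative gives -11.
(Remaining 21 profiles checked similarly; truth is weakly best in each.)
In every case the truthful report is at least as good as any alternative, so it is a dominant strategy.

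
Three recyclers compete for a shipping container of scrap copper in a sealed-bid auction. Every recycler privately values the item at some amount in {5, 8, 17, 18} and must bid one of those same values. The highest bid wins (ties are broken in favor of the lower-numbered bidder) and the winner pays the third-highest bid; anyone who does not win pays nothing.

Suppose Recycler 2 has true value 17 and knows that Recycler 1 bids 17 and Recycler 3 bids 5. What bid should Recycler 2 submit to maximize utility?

18

Bid 5: loses, pays 0, utility 0.
Bid 8: loses, pays 0, utility 0.
Bid 17: loses, pays 0, utility 0.
Bid 18: wins, pays 5, utility 17 - 5 = 12.
The best choice is 18 with utility 12.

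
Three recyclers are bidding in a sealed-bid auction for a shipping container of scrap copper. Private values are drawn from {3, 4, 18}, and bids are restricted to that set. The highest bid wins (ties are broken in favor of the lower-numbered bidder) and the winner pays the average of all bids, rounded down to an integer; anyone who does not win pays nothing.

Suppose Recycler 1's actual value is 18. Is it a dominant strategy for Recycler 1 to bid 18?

Consider the case where Recycler 2 bids 3 and Recycler 3 bids 3.
Truthful bid 18: wins, pays 8, utility 18 - 8 = 10.
Bid 3 instead: wins, pays 3, utility 18 - 3 = 15.
Since 15 > 10, bidding 3 is strictly better here, so truthful bidding is not dominant.

No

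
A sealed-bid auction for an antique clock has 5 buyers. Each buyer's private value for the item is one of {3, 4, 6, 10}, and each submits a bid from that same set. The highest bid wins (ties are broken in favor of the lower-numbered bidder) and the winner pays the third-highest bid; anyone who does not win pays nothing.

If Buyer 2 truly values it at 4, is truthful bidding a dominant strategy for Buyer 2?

Consider the case where Buyer 1 bids 3, Buyer 3 bids 3, Buyer 4 bids 3 and Buyer 5 bids 6.
Truthful bid 4: loses, pays 0, utility 0.
Bid 6 instead: wins, pays 3, utility 4 - 3 = 1.
Since 1 > 0, bidding 6 is strictly better here, so truthful bidding is not dominant.

No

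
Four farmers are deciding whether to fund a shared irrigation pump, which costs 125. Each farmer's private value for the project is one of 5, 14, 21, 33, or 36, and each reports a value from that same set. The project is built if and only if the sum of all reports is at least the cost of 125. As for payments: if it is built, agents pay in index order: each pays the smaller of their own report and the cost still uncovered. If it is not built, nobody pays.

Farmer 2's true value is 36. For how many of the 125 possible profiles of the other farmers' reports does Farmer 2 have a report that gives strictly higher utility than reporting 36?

Others report (21, 36, 36): truth gives 0; report 33 gives 3 > 0. Violating.
Others report (33, 33, 33): truth gives 0; report 33 gives 3 > 0. Violating.
Others report (33, 33, 36): truth gives 0; report 33 gives 3 > 0. Violating.
Others report (33, 36, 33): truth gives 0; report 33 gives 3 > 0. Violating.
Others report (5, 5, 5): truth gives 0; no alternative beats it.
Others report (5, 5, 14): truth gives 0; no alternative beats it.
(Checking all 125 profiles: 11 have a profitable deviation, 114 do not.)

11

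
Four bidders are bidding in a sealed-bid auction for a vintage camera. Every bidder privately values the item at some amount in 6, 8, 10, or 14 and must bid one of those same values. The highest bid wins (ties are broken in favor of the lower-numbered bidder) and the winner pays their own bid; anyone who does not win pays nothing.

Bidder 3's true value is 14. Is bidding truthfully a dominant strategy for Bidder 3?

No

Consider the case where Bidder 1 bids 6, Bidder 2 bids 6 and Bidder 4 bids 6.
Truthful bid 14: wins, pays 14, utility 14 - 14 = 0.
Bid 8 instead: wins, pays 8, utility 14 - 8 = 6.
Since 6 > 0, bidding 8 is strictly better here, so truthful bidding is not dominant.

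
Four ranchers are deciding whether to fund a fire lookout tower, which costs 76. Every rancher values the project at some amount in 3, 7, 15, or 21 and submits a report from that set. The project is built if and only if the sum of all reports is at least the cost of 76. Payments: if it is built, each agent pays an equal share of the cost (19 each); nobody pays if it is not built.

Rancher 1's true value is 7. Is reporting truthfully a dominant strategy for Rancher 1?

Check each profile of the others' reports and compare truth against every alternative report.
Others report (3, 3, 3): truth gives 0, best alternative gives 0.
Others report (3, 3, 7): truth gives 0, best alternative gives 0.
Others report (3, 3, 15): truth gives 0, best alternative gives 0.
Others report (3, 3, 21): truth gives 0, best alternative gives 0.
Others report (3, 7, 3): truth gives 0, best alternative gives 0.
Others report (3, 7, 7): truth gives 0, best alternative gives 0.
(Remaining 58 profiles checked similarly; truth is weakly best in each.)
In every case the truthful report is at least as good as any alternative, so it is a dominant strategy.

Yes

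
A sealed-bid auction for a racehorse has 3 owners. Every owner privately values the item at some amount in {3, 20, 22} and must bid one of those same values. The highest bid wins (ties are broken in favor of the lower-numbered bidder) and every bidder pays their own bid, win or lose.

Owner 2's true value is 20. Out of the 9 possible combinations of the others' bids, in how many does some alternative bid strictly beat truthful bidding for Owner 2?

7

Others bid (3, 22): truth gives -20; bid 22 gives -2 > -20. Violating.
Others bid (20, 3): truth gives -20; bid 22 gives -2 > -20. Violating.
Others bid (20, 20): truth gives -20; bid 22 gives -2 > -20. Violating.
Others bid (20, 22): truth gives -20; bid 22 gives -2 > -20. Violating.
Others bid (3, 3): truth gives 0; no alternative beats it.
Others bid (3, 20): truth gives 0; no alternative beats it.
(Checking all 9 profiles: 7 have a profitable deviation, 2 do not.)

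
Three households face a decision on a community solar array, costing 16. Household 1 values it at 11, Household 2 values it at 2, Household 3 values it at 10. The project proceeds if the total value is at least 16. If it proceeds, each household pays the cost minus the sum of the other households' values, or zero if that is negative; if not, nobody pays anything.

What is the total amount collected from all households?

7

Total value 23 ≥ cost 16, so it is built.
Household 1: others sum to 12; max(0, 16 - 12) = 4.
Household 2: others sum to 21; max(0, 16 - 21) = 0.
Household 3: others sum to 13; max(0, 16 - 13) = 3.
Total collected = 4 + 0 + 3 = 7.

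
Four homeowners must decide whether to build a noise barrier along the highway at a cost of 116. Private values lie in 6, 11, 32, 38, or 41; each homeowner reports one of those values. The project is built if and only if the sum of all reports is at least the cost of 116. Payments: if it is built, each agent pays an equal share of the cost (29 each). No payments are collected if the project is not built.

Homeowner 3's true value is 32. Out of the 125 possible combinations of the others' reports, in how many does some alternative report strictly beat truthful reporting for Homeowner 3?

24

Others report (6, 32, 38): truth gives 0; report 41 gives 3 > 0. Violating.
Others report (6, 32, 41): truth gives 0; report 38 gives 3 > 0. Violating.
Others report (6, 38, 32): truth gives 0; report 41 gives 3 > 0. Violating.
Others report (6, 38, 38): truth gives 0; report 38 gives 3 > 0. Violating.
Others report (6, 6, 6): truth gives 0; no alternative beats it.
Others report (6, 6, 11): truth gives 0; no alternative beats it.
(Checking all 125 profiles: 24 have a profitable deviation, 101 do not.)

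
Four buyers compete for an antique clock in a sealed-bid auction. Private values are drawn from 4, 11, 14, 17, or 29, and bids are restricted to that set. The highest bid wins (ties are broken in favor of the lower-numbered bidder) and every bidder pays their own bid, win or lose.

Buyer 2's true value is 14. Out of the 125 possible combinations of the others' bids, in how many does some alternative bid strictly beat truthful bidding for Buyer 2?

Others bid (4, 4, 4): truth gives 0; bid 11 gives 3 > 0. Violating.
Others bid (4, 4, 11): truth gives 0; bid 11 gives 3 > 0. Violating.
Others bid (4, 4, 17): truth gives -14; bid 17 gives -3 > -14. Violating.
Others bid (4, 4, 29): truth gives -14; bid 4 gives -4 > -14. Violating.
Others bid (4, 4, 14): truth gives 0; no alternative beats it.
Others bid (4, 11, 14): truth gives 0; no alternative beats it.
(Checking all 125 profiles: 111 have a profitable deviation, 14 do not.)

111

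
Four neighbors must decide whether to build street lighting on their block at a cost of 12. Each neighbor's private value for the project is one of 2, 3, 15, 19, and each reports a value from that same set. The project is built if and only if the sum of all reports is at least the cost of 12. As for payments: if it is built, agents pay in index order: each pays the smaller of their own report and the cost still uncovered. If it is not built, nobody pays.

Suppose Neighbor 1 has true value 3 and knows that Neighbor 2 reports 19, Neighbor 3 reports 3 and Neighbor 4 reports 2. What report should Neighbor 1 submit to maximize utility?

Report 2: project built, pays 2, utility 3 - 2 = 1.
Report 3: project built, pays 3, utility 3 - 3 = 0.
Report 15: project built, pays 12, utility 3 - 12 = -9.
Report 19: project built, pays 12, utility 3 - 12 = -9.
The best choice is 2 with utility 1.

2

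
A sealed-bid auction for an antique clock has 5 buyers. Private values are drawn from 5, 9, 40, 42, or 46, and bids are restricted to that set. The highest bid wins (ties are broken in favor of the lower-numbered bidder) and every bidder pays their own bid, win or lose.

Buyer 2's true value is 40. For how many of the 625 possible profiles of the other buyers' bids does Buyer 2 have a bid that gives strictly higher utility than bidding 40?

579

Others bid (5, 5, 5, 5): truth gives 0; bid 9 gives 31 > 0. Violating.
Others bid (5, 5, 5, 9): truth gives 0; bid 9 gives 31 > 0. Violating.
Others bid (5, 5, 5, 42): truth gives -40; bid 42 gives -2 > -40. Violating.
Others bid (5, 5, 5, 46): truth gives -40; bid 5 gives -5 > -40. Violating.
Others bid (5, 5, 5, 40): truth gives 0; no alternative beats it.
Others bid (5, 5, 9, 40): truth gives 0; no alternative beats it.
(Checking all 625 profiles: 579 have a profitable deviation, 46 do not.)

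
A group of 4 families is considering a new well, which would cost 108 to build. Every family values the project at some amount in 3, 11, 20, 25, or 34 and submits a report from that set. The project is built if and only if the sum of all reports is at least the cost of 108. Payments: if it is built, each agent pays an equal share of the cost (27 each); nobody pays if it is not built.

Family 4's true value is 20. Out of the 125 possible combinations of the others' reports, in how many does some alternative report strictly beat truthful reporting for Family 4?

Others report (20, 34, 34): truth gives -7; report 3 gives 0 > -7. Violating.
Others report (25, 34, 34): truth gives -7; report 3 gives 0 > -7. Violating.
Others report (34, 20, 34): truth gives -7; report 3 gives 0 > -7. Violating.
Others report (34, 25, 34): truth gives -7; report 3 gives 0 > -7. Violating.
Others report (3, 3, 3): truth gives 0; no alternative beats it.
Others report (3, 3, 11): truth gives 0; no alternative beats it.
(Checking all 125 profiles: 7 have a profitable deviation, 118 do not.)

7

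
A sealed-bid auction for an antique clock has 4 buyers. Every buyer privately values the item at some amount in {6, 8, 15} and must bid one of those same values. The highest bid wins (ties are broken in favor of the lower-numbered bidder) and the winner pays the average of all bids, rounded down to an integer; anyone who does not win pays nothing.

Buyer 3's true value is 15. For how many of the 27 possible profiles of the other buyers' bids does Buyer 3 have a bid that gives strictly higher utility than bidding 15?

Others bid (6, 6, 6): truth gives 7; bid 8 gives 9 > 7. Violating.
Others bid (6, 6, 8): truth gives 7; bid 8 gives 8 > 7. Violating.
Others bid (6, 6, 15): truth gives 5; no alternative beats it.
Others bid (6, 8, 6): truth gives 7; no alternative beats it.
(Checking all 27 profiles: 2 have a profitable deviation, 25 do not.)

2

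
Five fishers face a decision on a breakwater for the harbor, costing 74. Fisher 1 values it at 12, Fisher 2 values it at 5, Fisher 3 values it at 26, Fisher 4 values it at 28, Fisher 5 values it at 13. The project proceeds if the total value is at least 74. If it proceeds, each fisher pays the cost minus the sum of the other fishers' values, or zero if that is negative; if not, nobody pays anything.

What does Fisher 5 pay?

Total value 84 ≥ cost 74, so the project is built.
The other fishers' values sum to 71.
Cost minus that sum is 74 - 71 = 3.

3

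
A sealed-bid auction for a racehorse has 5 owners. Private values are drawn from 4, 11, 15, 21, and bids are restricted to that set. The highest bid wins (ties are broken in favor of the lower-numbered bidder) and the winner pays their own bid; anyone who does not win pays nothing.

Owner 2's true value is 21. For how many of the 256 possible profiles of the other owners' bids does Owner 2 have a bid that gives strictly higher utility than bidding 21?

54

Others bid (4, 4, 4, 4): truth gives 0; bid 11 gives 10 > 0. Violating.
Others bid (4, 4, 4, 11): truth gives 0; bid 11 gives 10 > 0. Violating.
Others bid (4, 4, 4, 15): truth gives 0; bid 15 gives 6 > 0. Violating.
Others bid (4, 4, 11, 4): truth gives 0; bid 11 gives 10 > 0. Violating.
Others bid (4, 4, 4, 21): truth gives 0; no alternative beats it.
Others bid (4, 4, 11, 21): truth gives 0; no alternative beats it.
(Checking all 256 profiles: 54 have a profitable deviation, 202 do not.)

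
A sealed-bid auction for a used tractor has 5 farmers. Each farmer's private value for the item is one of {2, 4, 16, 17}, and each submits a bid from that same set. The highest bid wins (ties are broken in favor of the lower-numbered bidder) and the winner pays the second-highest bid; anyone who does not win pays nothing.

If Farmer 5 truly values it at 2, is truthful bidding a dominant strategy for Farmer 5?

Check each profile of the others' bids and compare truth against every alternative bid.
Others bid (2, 2, 2, 2): truth gives 0, best alternative gives 0.
Others bid (2, 2, 2, 4): truth gives 0, best alternative gives 0.
Others bid (2, 2, 2, 16): truth gives 0, best alternative gives 0.
Others bid (2, 2, 2, 17): truth gives 0, best alternative gives 0.
Others bid (2, 2, 4, 2): truth gives 0, best alternative gives 0.
Others bid (2, 2, 4, 4): truth gives 0, best alternative gives 0.
(Remaining 250 profiles checked similarly; truth is weakly best in each.)
In every case the truthful bid is at least as good as any alternative, so it is a dominant strategy.

Yes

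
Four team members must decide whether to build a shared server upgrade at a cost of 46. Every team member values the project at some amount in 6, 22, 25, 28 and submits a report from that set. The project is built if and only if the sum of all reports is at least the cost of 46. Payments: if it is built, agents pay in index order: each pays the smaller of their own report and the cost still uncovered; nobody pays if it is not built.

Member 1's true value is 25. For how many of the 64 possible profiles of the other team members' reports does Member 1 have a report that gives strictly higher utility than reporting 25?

Others report (6, 6, 22): truth gives 0; report 22 gives 3 > 0. Violating.
Others report (6, 6, 25): truth gives 0; report 22 gives 3 > 0. Violating.
Others report (6, 6, 28): truth gives 0; report 6 gives 19 > 0. Violating.
Others report (6, 22, 6): truth gives 0; report 22 gives 3 > 0. Violating.
Others report (6, 6, 6): truth gives 0; no alternative beats it.
(Checking all 64 profiles: 63 have a profitable deviation, 1 does not.)

63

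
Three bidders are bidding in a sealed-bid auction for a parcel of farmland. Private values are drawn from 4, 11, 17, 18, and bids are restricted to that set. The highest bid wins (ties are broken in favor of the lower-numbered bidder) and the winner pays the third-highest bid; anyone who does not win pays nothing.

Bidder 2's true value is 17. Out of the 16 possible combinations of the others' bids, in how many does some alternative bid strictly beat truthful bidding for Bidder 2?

Others bid (4, 18): truth gives 0; bid 18 gives 13 > 0. Violating.
Others bid (11, 18): truth gives 0; bid 18 gives 6 > 0. Violating.
Others bid (17, 4): truth gives 0; bid 18 gives 13 > 0. Violating.
Others bid (17, 11): truth gives 0; bid 18 gives 6 > 0. Violating.
Others bid (4, 4): truth gives 13; no alternative beats it.
Others bid (4, 11): truth gives 13; no alternative beats it.
(Checking all 16 profiles: 4 have a profitable deviation, 12 do not.)

4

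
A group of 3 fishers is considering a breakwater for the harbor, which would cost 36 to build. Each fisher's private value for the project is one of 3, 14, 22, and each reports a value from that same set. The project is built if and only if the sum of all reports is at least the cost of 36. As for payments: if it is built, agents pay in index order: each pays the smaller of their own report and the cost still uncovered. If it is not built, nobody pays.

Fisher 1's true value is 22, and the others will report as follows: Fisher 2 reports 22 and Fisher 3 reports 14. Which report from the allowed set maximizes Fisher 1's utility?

Report 3: project built, pays 3, utility 22 - 3 = 19.
Report 14: project built, pays 14, utility 22 - 14 = 8.
Report 22: project built, pays 22, utility 22 - 22 = 0.
The best choice is 3 with utility 19.

3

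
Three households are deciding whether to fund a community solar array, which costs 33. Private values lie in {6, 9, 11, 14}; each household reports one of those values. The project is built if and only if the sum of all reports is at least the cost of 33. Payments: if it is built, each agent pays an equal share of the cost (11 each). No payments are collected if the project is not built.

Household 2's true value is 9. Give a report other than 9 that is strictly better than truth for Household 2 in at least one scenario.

6

Suppose Household 1 reports 11 and Household 3 reports 14.
Report 9: project built, pays 11, utility 9 - 11 = -2.
Report 6: project not built, utility 0.
So reporting 6 beats truth here (0 > -2).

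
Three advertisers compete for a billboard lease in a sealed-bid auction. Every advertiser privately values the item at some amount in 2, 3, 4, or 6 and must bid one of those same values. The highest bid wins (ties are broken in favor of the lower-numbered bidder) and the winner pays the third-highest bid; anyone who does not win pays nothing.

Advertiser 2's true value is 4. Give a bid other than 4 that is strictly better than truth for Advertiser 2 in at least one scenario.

Suppose Advertiser 1 bids 2 and Advertiser 3 bids 6.
Bid 4: loses, pays 0, utility 0.
Bid 6: wins, pays 2, utility 4 - 2 = 2.
So bidding 6 beats truth here (2 > 0).

6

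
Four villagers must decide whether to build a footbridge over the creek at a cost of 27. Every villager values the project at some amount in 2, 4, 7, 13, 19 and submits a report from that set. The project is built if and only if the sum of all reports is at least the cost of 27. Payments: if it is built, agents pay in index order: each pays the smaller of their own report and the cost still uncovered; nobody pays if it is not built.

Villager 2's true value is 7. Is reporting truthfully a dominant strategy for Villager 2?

Consider the case where Villager 1 reports 2, Villager 3 reports 2 and Villager 4 reports 19.
Truthful report 7: project built, pays 7, utility 7 - 7 = 0.
Report 4 instead: project built, pays 4, utility 7 - 4 = 3.
Since 3 > 0, reporting 4 is strictly better here, so truthful reporting is not dominant.

No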